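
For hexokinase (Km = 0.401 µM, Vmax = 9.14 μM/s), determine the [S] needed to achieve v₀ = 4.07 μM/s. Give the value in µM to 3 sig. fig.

0.322 µM

The required fractional saturation is v/Vmax = 4.07/9.14 = 0.4453.
Then [S]/(Km+[S]) = 0.4453 ⇒ [S] = 0.401 × 0.4453/(1 − 0.4453) = 0.322 µM.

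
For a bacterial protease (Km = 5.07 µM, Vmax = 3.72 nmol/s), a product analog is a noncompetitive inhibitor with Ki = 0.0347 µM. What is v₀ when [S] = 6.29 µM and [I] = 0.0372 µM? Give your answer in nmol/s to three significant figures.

0.994 nmol/s

α = 1 + [I]/Ki = 1 + 0.0372/0.0347 = 2.072.
For a noncompetitive inhibitor, Vmax is reduced to Vmax/α while Km is unchanged: Km,app = 5.07 µM, Vmax,app = 1.80 nmol/s.
v = Vmax,app·[S]/(Km,app + [S]) = 1.80 × 6.29/(5.07 + 6.29) = 0.994 nmol/s.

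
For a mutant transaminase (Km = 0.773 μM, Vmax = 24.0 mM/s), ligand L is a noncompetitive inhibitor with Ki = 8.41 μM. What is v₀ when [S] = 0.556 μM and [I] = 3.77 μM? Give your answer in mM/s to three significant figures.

With α = 1 + [I]/Ki = 1 + 3.77/8.41 = 1.448, the noncompetitive rate law is v = (Vmax/α)·[S] / (Km + [S]).
v = (24.0/1.448)×0.556 / (0.773 + 0.556) = 9.214/1.329 = 6.93 mM/s.

6.93 mM/s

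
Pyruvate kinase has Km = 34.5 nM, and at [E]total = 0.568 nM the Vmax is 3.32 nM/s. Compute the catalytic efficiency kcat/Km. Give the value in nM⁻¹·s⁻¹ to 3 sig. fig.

0.169 nM⁻¹·s⁻¹

kcat = Vmax/[E]total = 3.32/0.568 = 5.85 s⁻¹.
kcat/Km = 5.85/34.5 = 0.169 nM⁻¹·s⁻¹.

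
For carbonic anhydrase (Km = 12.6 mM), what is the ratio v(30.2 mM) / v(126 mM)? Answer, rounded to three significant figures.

0.776

Since Vmax cancels, v₂/v₁ = [S]₂(Km+[S]₁) / [S]₁(Km+[S]₂).
= 30.2×(12.6+126) / (126×(12.6+30.2)) = 4186/5393 = 0.776.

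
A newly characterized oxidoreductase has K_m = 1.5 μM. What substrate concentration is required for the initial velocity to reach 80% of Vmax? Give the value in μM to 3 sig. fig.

6.00 μM

v/Vmax = [S]/(Km+[S]) = 0.8, so [S] = Km·0.8/(1 − 0.8) = 1.5 × 4.000.
[S] = 6.00 μM.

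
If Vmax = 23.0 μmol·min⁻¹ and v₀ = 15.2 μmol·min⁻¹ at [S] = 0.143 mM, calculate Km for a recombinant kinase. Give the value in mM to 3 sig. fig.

0.0734 mM

v/Vmax = 15.2/23.0 = 0.6609 = [S]/(Km+[S]).
So Km + [S] = [S]/0.6609 = 0.2164 mM, giving Km = 0.2164 − 0.143 = 0.0734 mM.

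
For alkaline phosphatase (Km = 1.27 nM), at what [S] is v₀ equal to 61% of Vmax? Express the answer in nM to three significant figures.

v/Vmax = [S]/(Km+[S]) = 0.61, so [S] = Km·0.61/(1 − 0.61) = 1.27 × 1.564.
[S] = 1.99 nM.

1.99 nM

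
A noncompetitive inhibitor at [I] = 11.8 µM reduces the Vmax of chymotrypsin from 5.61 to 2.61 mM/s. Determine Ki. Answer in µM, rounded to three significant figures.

Noncompetitive: Vmax,app = Vmax/α with α = 1 + [I]/Ki.
α = Vmax/Vmax,app = 5.61/2.61 = 2.149.
Ki = [I]/(α − 1) = 11.8/1.149 = 10.3 µM.

10.3 µM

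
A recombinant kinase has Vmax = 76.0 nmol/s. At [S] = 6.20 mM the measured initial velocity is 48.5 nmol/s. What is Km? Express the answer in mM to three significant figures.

v/Vmax = 48.5/76.0 = 0.6382 = [S]/(Km+[S]).
So Km + [S] = [S]/0.6382 = 9.715 mM, giving Km = 9.715 − 6.20 = 3.52 mM.

3.52 mM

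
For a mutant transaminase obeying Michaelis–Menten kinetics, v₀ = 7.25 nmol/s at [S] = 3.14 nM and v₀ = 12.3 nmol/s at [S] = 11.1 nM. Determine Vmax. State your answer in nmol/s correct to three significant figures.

17.0 nmol/s

From v = Vmax[S]/(Km+[S]), each point gives Vmax = v(Km+[S])/[S].
Equating: 7.25(Km+3.14)/3.14 = 12.3(Km+11.1)/11.1.
2.309·Km + 7.25 = 1.108·Km + 12.3, so (2.309 − 1.108)·Km = 12.3 − 7.25.
Km = 5.050/1.201 = 4.21 nM; then Vmax = 7.25(4.21+3.14)/3.14 = 17.0 nmol/s.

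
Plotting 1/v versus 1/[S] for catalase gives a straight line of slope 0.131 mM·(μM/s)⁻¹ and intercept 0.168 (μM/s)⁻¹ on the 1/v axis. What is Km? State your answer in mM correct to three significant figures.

0.780 mM

y-intercept = 1/Vmax ⇒ Vmax = 5.95 μM/s; slope = Km/Vmax ⇒ Km = slope × Vmax.
Km = 0.131 × 5.95 = 0.780 mM.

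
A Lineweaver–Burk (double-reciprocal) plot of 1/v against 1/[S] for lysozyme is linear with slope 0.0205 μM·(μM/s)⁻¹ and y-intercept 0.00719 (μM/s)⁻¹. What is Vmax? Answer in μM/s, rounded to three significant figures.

The y-intercept of a Lineweaver–Burk plot equals 1/Vmax, so Vmax = 1/0.00719 = 139 μM/s.

139 μM/s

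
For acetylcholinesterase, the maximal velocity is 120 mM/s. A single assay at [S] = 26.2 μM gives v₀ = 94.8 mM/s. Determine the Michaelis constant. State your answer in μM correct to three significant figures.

v/Vmax = 94.8/120 = 0.7900 = [S]/(Km+[S]).
So Km + [S] = [S]/0.7900 = 33.16 μM, giving Km = 33.16 − 26.2 = 6.96 μM.

6.96 μM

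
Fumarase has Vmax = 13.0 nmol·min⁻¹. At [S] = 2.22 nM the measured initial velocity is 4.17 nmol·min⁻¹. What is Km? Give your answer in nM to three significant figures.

4.70 nM

v/Vmax = 4.17/13.0 = 0.3208 = [S]/(Km+[S]).
So Km + [S] = [S]/0.3208 = 6.921 nM, giving Km = 6.921 − 2.22 = 4.70 nM.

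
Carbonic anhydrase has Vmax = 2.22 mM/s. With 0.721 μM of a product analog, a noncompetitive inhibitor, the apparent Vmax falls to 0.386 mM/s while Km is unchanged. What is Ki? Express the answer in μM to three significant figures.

Noncompetitive: Vmax,app = Vmax/α with α = 1 + [I]/Ki.
α = Vmax/Vmax,app = 2.22/0.386 = 5.751.
Since α = 1 + [I]/Ki, [I]/Ki = 5.751 − 1 = 4.751 and Ki = 0.721/4.751 = 0.152 μM.

0.152 μM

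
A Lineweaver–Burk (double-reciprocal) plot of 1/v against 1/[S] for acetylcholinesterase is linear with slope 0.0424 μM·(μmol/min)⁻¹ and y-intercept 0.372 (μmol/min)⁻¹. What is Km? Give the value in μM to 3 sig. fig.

y-intercept = 1/Vmax ⇒ Vmax = 2.69 μmol/min; slope = Km/Vmax ⇒ Km = slope × Vmax.
Km = 0.0424 × 2.69 = 0.114 μM.

0.114 μM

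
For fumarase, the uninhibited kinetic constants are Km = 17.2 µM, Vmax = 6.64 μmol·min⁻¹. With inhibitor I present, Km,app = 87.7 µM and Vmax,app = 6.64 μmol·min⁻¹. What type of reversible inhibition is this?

Km increases (17.2 → 87.7 µM) while Vmax is unchanged — the hallmark of competitive inhibition.

competitive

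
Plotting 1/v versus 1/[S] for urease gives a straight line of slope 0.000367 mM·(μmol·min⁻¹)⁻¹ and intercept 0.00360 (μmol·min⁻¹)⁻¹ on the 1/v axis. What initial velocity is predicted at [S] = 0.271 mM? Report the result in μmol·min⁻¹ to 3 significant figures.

The y-intercept is 1/Vmax, so Vmax = 1/0.00360 = 278 μmol·min⁻¹.
The slope is Km/Vmax, so Km = 0.000367 × 278 = 0.102 mM.
Then v = 278 × 0.271/(0.102 + 0.271) = 202 μmol·min⁻¹.

202 μmol·min⁻¹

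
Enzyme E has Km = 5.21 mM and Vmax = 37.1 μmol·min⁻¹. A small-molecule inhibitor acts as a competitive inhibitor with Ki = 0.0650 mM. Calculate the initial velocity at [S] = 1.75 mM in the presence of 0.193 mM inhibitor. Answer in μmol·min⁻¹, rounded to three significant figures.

With α = 1 + [I]/Ki = 1 + 0.193/0.0650 = 3.969, the competitive rate law is v = Vmax[S] / (αKm + [S]).
v = 37.1×1.75 / (3.969×5.21 + 1.75) = 64.92/22.43 = 2.89 μmol·min⁻¹.

2.89 μmol·min⁻¹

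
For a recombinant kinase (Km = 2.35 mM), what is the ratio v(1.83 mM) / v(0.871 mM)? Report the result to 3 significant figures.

1.62

The fractional saturations are [S]/(Km+[S]) = 0.871/3.221 = 0.2704 and 1.83/4.180 = 0.4378.
v₂/v₁ is just their ratio: 0.4378/0.2704 = 1.62.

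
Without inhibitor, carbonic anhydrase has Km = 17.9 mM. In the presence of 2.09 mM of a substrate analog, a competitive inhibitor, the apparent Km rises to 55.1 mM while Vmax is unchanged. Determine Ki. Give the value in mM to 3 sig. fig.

1.01 mM

Competitive: Km,app = α·Km with α = 1 + [I]/Ki.
α = Km,app/Km = 55.1/17.9 = 3.078.
Ki = [I]/(α − 1) = 2.09/2.078 = 1.01 mM.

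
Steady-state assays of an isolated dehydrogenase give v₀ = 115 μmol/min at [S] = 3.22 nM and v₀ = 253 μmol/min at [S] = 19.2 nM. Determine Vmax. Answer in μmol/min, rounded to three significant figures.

334 μmol/min

In reciprocal form, 1/v = (Km/Vmax)·(1/[S]) + 1/Vmax. The two points give (1/[S], 1/v) = (0.3106, 0.008696) and (0.05208, 0.003953).
Slope = (0.008696 − 0.003953)/(0.3106 − 0.05208) = 0.01835; intercept = 0.008696 − 0.01835×0.3106 = 0.002997.
Vmax = 1/intercept = 334 μmol/min; Km = slope × Vmax = 0.01835 × 334 = 6.12 nM.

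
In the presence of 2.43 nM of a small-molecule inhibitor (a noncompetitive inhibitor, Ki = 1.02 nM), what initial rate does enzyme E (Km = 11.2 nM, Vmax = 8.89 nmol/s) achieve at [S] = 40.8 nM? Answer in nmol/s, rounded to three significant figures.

With α = 1 + [I]/Ki = 1 + 2.43/1.02 = 3.382, the noncompetitive rate law is v = (Vmax/α)·[S] / (Km + [S]).
v = (8.89/3.382)×40.8 / (11.2 + 40.8) = 107.2/52.00 = 2.06 nmol/s.

2.06 nmol/s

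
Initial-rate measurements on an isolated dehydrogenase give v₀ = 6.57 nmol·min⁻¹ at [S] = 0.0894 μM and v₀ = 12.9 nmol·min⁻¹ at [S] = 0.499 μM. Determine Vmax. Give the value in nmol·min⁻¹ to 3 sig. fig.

16.3 nmol·min⁻¹

From v = Vmax[S]/(Km+[S]), each point gives Vmax = v(Km+[S])/[S].
Equating: 6.57(Km+0.0894)/0.0894 = 12.9(Km+0.499)/0.499.
73.49·Km + 6.57 = 25.85·Km + 12.9, so (73.49 − 25.85)·Km = 12.9 − 6.57.
Km = 6.330/47.64 = 0.133 μM; then Vmax = 6.57(0.133+0.0894)/0.0894 = 16.3 nmol·min⁻¹.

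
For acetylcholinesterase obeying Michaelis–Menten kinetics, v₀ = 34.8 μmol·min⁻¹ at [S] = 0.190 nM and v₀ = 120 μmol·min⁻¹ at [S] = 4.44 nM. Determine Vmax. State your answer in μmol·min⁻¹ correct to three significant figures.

In reciprocal form, 1/v = (Km/Vmax)·(1/[S]) + 1/Vmax. The two points give (1/[S], 1/v) = (5.263, 0.02874) and (0.2252, 0.008333).
Slope = (0.02874 − 0.008333)/(5.263 − 0.2252) = 0.004050; intercept = 0.02874 − 0.004050×5.263 = 0.007421.
Vmax = 1/intercept = 135 μmol·min⁻¹; Km = slope × Vmax = 0.004050 × 135 = 0.546 nM.

135 μmol·min⁻¹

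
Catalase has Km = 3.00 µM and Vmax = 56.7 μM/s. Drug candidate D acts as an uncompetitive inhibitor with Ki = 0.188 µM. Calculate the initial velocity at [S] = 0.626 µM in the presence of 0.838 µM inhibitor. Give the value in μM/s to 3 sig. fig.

5.53 μM/s

α = 1 + [I]/Ki = 1 + 0.838/0.188 = 5.457.
For an uncompetitive inhibitor, both parameters are divided by α, giving Vmax/α and Km/α: Km,app = 0.550 µM, Vmax,app = 10.4 μM/s.
v = Vmax,app·[S]/(Km,app + [S]) = 10.4 × 0.626/(0.550 + 0.626) = 5.53 μM/s.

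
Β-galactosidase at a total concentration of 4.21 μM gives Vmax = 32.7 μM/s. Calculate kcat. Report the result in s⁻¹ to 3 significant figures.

kcat = Vmax/[E]total = 32.7 μM/s / 4.21 μM = 7.77 s⁻¹.

7.77 s⁻¹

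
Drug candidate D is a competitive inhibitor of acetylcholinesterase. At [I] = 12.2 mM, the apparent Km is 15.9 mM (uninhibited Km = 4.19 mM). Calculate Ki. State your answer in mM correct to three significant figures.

4.37 mM

Competitive: Km,app = α·Km with α = 1 + [I]/Ki.
α = Km,app/Km = 15.9/4.19 = 3.795.
Ki = [I]/(α − 1) = 12.2/2.795 = 4.37 mM.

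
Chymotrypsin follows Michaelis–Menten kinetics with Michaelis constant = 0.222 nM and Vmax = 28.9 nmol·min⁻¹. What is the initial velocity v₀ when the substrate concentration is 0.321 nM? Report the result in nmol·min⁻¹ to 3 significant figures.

17.1 nmol·min⁻¹

v = Vmax·[S]/(Km + [S]) = 28.9 × 0.321 / (0.222 + 0.321)
  = 9.277 / 0.5430 = 17.1 nmol·min⁻¹.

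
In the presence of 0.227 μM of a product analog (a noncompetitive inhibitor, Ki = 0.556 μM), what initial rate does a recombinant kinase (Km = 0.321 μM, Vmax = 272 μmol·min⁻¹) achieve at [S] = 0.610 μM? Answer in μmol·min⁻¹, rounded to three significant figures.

With α = 1 + [I]/Ki = 1 + 0.227/0.556 = 1.408, the noncompetitive rate law is v = (Vmax/α)·[S] / (Km + [S]).
v = (272/1.408)×0.610 / (0.321 + 0.610) = 117.8/0.9310 = 127 μmol·min⁻¹.

127 μmol·min⁻¹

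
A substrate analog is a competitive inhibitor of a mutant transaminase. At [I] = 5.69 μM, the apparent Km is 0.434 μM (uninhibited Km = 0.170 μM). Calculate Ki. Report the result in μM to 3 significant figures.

Competitive: Km,app = α·Km with α = 1 + [I]/Ki.
α = Km,app/Km = 0.434/0.170 = 2.553.
Ki = [I]/(α − 1) = 5.69/1.553 = 3.66 μM.

3.66 μM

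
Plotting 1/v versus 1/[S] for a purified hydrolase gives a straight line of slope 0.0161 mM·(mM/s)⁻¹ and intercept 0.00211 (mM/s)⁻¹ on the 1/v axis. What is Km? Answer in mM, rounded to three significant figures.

7.63 mM

y-intercept = 1/Vmax ⇒ Vmax = 474 mM/s; slope = Km/Vmax ⇒ Km = slope × Vmax.
Km = 0.0161 × 474 = 7.63 mM.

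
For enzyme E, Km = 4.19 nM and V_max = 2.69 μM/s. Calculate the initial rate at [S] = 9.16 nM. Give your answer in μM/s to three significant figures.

[S]/(Km+[S]) = 9.16/13.35 = 0.6861, the fractional saturation.
v = 0.6861 × Vmax = 0.6861 × 2.69 = 1.85 μM/s.

1.85 μM/s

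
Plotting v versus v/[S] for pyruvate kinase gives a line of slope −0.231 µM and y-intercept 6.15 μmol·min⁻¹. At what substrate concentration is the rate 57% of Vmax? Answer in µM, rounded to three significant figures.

0.306 µM

The Eadie–Hofstee slope gives Km = 0.231 µM (slope = −Km).
v/Vmax = [S]/(Km+[S]) = 0.57 ⇒ [S] = Km·0.57/(1−0.57) = 0.231 × 1.326 = 0.306 µM.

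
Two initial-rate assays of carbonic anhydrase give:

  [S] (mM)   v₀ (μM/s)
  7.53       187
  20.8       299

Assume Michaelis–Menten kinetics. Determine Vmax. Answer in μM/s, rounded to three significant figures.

453 μM/s

In reciprocal form, 1/v = (Km/Vmax)·(1/[S]) + 1/Vmax. The two points give (1/[S], 1/v) = (0.1328, 0.005348) and (0.04808, 0.003344).
Slope = (0.005348 − 0.003344)/(0.1328 − 0.04808) = 0.02364; intercept = 0.005348 − 0.02364×0.1328 = 0.002208.
Vmax = 1/intercept = 453 μM/s; Km = slope × Vmax = 0.02364 × 453 = 10.7 mM.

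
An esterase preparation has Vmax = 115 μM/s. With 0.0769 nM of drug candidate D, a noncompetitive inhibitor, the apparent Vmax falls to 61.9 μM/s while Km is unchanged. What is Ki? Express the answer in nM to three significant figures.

Noncompetitive: Vmax,app = Vmax/α with α = 1 + [I]/Ki.
α = Vmax/Vmax,app = 115/61.9 = 1.858.
Ki = [I]/(α − 1) = 0.0769/0.8578 = 0.0896 nM.

0.0896 nM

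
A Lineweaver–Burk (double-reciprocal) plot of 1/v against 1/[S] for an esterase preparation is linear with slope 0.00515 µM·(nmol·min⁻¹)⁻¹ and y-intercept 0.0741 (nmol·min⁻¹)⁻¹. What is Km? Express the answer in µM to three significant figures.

y-intercept = 1/Vmax ⇒ Vmax = 13.5 nmol·min⁻¹; slope = Km/Vmax ⇒ Km = slope × Vmax.
Km = 0.00515 × 13.5 = 0.0695 µM.

0.0695 µM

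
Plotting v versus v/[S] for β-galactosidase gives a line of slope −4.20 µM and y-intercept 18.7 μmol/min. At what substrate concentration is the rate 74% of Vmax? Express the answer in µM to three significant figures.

The Eadie–Hofstee slope gives Km = 4.20 µM (slope = −Km).
v/Vmax = [S]/(Km+[S]) = 0.74 ⇒ [S] = Km·0.74/(1−0.74) = 4.20 × 2.846 = 12.0 µM.

12.0 µM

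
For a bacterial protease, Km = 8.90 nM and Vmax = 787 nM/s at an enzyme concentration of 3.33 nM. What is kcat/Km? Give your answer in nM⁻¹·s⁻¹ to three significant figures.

kcat = Vmax/[E]total = 787/3.33 = 236 s⁻¹.
kcat/Km = 236/8.90 = 26.6 nM⁻¹·s⁻¹.

26.6 nM⁻¹·s⁻¹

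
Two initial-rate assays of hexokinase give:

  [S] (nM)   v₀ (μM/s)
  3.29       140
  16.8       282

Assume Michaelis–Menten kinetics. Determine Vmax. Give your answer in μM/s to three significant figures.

From v = Vmax[S]/(Km+[S]), each point gives Vmax = v(Km+[S])/[S].
Equating: 140(Km+3.29)/3.29 = 282(Km+16.8)/16.8.
42.55·Km + 140 = 16.79·Km + 282, so (42.55 − 16.79)·Km = 282 − 140.
Km = 142.0/25.77 = 5.51 nM; then Vmax = 140(5.51+3.29)/3.29 = 375 μM/s.

375 μM/s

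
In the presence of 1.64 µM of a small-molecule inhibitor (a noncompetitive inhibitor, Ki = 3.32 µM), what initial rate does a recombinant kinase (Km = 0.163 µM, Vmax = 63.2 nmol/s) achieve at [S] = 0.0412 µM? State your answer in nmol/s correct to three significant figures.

8.54 nmol/s

α = 1 + [I]/Ki = 1 + 1.64/3.32 = 1.494.
For a noncompetitive inhibitor, Vmax is reduced to Vmax/α while Km is unchanged: Km,app = 0.163 µM, Vmax,app = 42.3 nmol/s.
v = Vmax,app·[S]/(Km,app + [S]) = 42.3 × 0.0412/(0.163 + 0.0412) = 8.54 nmol/s.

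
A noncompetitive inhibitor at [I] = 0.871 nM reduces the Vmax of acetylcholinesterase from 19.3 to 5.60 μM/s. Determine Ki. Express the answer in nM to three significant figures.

Noncompetitive: Vmax,app = Vmax/α with α = 1 + [I]/Ki.
α = Vmax/Vmax,app = 19.3/5.60 = 3.446.
Ki = [I]/(α − 1) = 0.871/2.446 = 0.356 nM.

0.356 nM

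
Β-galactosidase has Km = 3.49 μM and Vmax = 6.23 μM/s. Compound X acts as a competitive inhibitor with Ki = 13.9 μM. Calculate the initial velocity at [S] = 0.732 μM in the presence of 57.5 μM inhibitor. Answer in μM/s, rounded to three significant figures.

With α = 1 + [I]/Ki = 1 + 57.5/13.9 = 5.137, the competitive rate law is v = Vmax[S] / (αKm + [S]).
v = 6.23×0.732 / (5.137×3.49 + 0.732) = 4.560/18.66 = 0.244 μM/s.

0.244 μM/s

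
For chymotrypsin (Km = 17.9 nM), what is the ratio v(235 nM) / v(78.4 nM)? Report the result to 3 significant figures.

1.14

The fractional saturations are [S]/(Km+[S]) = 78.4/96.30 = 0.8141 and 235/252.9 = 0.9292.
v₂/v₁ is just their ratio: 0.9292/0.8141 = 1.14.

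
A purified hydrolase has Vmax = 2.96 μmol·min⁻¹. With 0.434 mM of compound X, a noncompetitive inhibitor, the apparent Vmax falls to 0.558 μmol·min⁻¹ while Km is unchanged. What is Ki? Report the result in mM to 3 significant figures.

Noncompetitive: Vmax,app = Vmax/α with α = 1 + [I]/Ki.
α = Vmax/Vmax,app = 2.96/0.558 = 5.305.
Ki = [I]/(α − 1) = 0.434/4.305 = 0.101 mM.

0.101 mM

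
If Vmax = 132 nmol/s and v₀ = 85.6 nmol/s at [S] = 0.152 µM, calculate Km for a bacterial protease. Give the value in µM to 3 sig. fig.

0.0824 µM

From v = Vmax[S]/(Km+[S]), Km = [S](Vmax − v)/v.
Km = 0.152 × (132 − 85.6) / 85.6 = 7.053/85.6 = 0.0824 µM.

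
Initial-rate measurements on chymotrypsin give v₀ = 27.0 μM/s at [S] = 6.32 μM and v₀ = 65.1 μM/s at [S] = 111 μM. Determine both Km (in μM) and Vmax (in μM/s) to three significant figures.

Km = 10.3 μM; Vmax = 71.2 μM/s

In reciprocal form, 1/v = (Km/Vmax)·(1/[S]) + 1/Vmax. The two points give (1/[S], 1/v) = (0.1582, 0.03704) and (0.009009, 0.01536).
Slope = (0.03704 − 0.01536)/(0.1582 − 0.009009) = 0.1453; intercept = 0.03704 − 0.1453×0.1582 = 0.01405.
Vmax = 1/intercept = 71.2 μM/s; Km = slope × Vmax = 0.1453 × 71.2 = 10.3 μM.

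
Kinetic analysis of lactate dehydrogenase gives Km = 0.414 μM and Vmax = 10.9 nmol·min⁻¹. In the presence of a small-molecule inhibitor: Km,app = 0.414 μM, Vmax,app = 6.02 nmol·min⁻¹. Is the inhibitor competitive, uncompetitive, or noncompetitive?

noncompetitive

Vmax decreases (10.9 → 6.02 nmol·min⁻¹) while Km is unchanged — pure noncompetitive inhibition.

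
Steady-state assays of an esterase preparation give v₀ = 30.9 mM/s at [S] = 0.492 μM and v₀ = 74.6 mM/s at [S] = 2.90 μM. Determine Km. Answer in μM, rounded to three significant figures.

From v = Vmax[S]/(Km+[S]), each point gives Vmax = v(Km+[S])/[S].
Equating: 30.9(Km+0.492)/0.492 = 74.6(Km+2.90)/2.90.
62.80·Km + 30.9 = 25.72·Km + 74.6, so (62.80 − 25.72)·Km = 74.6 − 30.9.
Km = 43.70/37.08 = 1.18 μM; then Vmax = 30.9(1.18+0.492)/0.492 = 105 mM/s.

1.18 μM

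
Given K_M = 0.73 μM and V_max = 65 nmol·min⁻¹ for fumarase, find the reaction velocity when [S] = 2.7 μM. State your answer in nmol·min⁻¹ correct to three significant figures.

51.2 nmol·min⁻¹

v = Vmax·[S]/(Km + [S]) = 65 × 2.7 / (0.73 + 2.7)
  = 175.5 / 3.430 = 51.2 nmol·min⁻¹.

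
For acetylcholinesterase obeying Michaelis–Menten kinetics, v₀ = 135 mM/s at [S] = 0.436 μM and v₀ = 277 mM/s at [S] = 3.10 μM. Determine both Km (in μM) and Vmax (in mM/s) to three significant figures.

In reciprocal form, 1/v = (Km/Vmax)·(1/[S]) + 1/Vmax. The two points give (1/[S], 1/v) = (2.294, 0.007407) and (0.3226, 0.003610).
Slope = (0.007407 − 0.003610)/(2.294 − 0.3226) = 0.001927; intercept = 0.007407 − 0.001927×2.294 = 0.002989.
Vmax = 1/intercept = 335 mM/s; Km = slope × Vmax = 0.001927 × 335 = 0.645 μM.

Km = 0.645 μM; Vmax = 335 mM/s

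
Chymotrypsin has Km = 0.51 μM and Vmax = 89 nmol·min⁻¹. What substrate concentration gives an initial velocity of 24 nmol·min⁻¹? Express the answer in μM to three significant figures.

0.188 μM

The required fractional saturation is v/Vmax = 24/89 = 0.2697.
Then [S]/(Km+[S]) = 0.2697 ⇒ [S] = 0.51 × 0.2697/(1 − 0.2697) = 0.188 μM.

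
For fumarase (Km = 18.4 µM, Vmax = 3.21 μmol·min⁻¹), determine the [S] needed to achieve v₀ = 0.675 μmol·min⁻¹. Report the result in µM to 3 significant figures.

Rearranging v = Vmax[S]/(Km+[S]) gives [S] = Km·v/(Vmax − v).
[S] = 18.4 × 0.675 / (3.21 − 0.675) = 12.42/2.535 = 4.90 µM.

4.90 µM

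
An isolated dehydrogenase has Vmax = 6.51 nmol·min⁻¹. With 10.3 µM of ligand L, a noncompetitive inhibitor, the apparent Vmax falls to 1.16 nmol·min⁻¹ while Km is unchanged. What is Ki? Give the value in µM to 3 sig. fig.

Noncompetitive: Vmax,app = Vmax/α with α = 1 + [I]/Ki.
α = Vmax/Vmax,app = 6.51/1.16 = 5.612.
Ki = [I]/(α − 1) = 10.3/4.612 = 2.23 µM.

2.23 µM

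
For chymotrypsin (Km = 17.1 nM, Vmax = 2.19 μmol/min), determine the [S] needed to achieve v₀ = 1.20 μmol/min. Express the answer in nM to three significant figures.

20.7 nM

The required fractional saturation is v/Vmax = 1.20/2.19 = 0.5479.
Then [S]/(Km+[S]) = 0.5479 ⇒ [S] = 17.1 × 0.5479/(1 − 0.5479) = 20.7 nM.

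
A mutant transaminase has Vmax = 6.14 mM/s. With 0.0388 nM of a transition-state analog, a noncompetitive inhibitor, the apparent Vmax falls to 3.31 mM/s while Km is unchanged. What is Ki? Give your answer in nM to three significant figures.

Noncompetitive: Vmax,app = Vmax/α with α = 1 + [I]/Ki.
α = Vmax/Vmax,app = 6.14/3.31 = 1.855.
Ki = [I]/(α − 1) = 0.0388/0.8550 = 0.0454 nM.

0.0454 nM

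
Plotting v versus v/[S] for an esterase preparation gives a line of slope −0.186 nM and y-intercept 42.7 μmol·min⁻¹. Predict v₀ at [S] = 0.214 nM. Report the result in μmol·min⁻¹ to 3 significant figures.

In the Eadie–Hofstee form v = Vmax − Km·(v/[S]), the slope is −Km and the intercept is Vmax, so Km = 0.186 nM and Vmax = 42.7 μmol·min⁻¹.
v = 42.7 × 0.214/(0.186 + 0.214) = 22.8 μmol·min⁻¹.

22.8 μmol·min⁻¹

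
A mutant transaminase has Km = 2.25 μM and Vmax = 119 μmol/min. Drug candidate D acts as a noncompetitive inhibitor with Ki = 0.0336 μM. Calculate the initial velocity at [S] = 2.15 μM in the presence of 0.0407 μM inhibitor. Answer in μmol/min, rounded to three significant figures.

26.3 μmol/min

α = 1 + [I]/Ki = 1 + 0.0407/0.0336 = 2.211.
For a noncompetitive inhibitor, Vmax is reduced to Vmax/α while Km is unchanged: Km,app = 2.25 μM, Vmax,app = 53.8 μmol/min.
v = Vmax,app·[S]/(Km,app + [S]) = 53.8 × 2.15/(2.25 + 2.15) = 26.3 μmol/min.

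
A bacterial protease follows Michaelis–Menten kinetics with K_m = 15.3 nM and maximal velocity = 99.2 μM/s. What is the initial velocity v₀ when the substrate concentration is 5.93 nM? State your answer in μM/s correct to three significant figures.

[S]/(Km+[S]) = 5.93/21.23 = 0.2793, the fractional saturation.
v = 0.2793 × Vmax = 0.2793 × 99.2 = 27.7 μM/s.

27.7 μM/s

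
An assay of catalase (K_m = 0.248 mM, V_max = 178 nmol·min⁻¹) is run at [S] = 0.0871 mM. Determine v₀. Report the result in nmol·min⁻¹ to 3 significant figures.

v = Vmax·[S]/(Km + [S]) = 178 × 0.0871 / (0.248 + 0.0871)
  = 15.50 / 0.3351 = 46.3 nmol·min⁻¹.

46.3 nmol·min⁻¹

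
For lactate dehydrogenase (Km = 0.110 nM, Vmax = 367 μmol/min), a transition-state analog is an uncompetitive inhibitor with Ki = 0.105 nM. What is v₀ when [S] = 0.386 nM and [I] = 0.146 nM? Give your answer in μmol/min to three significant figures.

With α = 1 + [I]/Ki = 1 + 0.146/0.105 = 2.390, the uncompetitive rate law is v = (Vmax/α)·[S] / (Km/α + [S]).
v = (367/2.390)×0.386 / (0.110/2.390 + 0.386) = 59.26/0.4320 = 137 μmol/min.

137 μmol/min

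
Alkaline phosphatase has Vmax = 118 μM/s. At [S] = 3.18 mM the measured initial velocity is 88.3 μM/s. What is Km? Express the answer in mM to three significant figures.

From v = Vmax[S]/(Km+[S]), Km = [S](Vmax − v)/v.
Km = 3.18 × (118 − 88.3) / 88.3 = 94.45/88.3 = 1.07 mM.

1.07 mM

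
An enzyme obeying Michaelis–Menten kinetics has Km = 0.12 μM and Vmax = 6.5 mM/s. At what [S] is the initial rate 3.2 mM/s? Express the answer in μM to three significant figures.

Rearranging v = Vmax[S]/(Km+[S]) gives [S] = Km·v/(Vmax − v).
[S] = 0.12 × 3.2 / (6.5 − 3.2) = 0.3840/3.300 = 0.116 μM.

0.116 μM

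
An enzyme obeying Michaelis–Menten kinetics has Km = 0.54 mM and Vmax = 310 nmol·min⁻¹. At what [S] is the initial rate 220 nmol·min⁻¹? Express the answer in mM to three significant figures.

1.32 mM

The required fractional saturation is v/Vmax = 220/310 = 0.7097.
Then [S]/(Km+[S]) = 0.7097 ⇒ [S] = 0.54 × 0.7097/(1 − 0.7097) = 1.32 mM.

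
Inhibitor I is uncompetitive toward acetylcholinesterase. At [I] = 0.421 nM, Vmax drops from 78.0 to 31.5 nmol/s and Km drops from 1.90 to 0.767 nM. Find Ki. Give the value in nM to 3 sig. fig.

Uncompetitive: Vmax,app = Vmax/α (and Km,app = Km/α) with α = 1 + [I]/Ki.
α = Vmax/Vmax,app = 78.0/31.5 = 2.476.
Ki = [I]/(α − 1) = 0.421/1.476 = 0.285 nM.

0.285 nM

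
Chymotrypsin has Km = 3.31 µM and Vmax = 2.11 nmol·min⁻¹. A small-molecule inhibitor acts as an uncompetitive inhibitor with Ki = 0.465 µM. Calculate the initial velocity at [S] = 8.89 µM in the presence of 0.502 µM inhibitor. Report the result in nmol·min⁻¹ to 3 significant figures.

0.861 nmol·min⁻¹

With α = 1 + [I]/Ki = 1 + 0.502/0.465 = 2.080, the uncompetitive rate law is v = (Vmax/α)·[S] / (Km/α + [S]).
v = (2.11/2.080)×8.89 / (3.31/2.080 + 8.89) = 9.020/10.48 = 0.861 nmol·min⁻¹.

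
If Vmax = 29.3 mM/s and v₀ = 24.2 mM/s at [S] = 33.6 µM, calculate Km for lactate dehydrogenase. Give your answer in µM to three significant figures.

7.08 µM

v/Vmax = 24.2/29.3 = 0.8259 = [S]/(Km+[S]).
So Km + [S] = [S]/0.8259 = 40.68 µM, giving Km = 40.68 − 33.6 = 7.08 µM.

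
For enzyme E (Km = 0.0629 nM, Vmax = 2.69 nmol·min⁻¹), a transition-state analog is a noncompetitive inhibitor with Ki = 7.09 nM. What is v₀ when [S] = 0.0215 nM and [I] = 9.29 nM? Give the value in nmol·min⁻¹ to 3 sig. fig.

α = 1 + [I]/Ki = 1 + 9.29/7.09 = 2.310.
For a noncompetitive inhibitor, Vmax is reduced to Vmax/α while Km is unchanged: Km,app = 0.0629 nM, Vmax,app = 1.16 nmol·min⁻¹.
v = Vmax,app·[S]/(Km,app + [S]) = 1.16 × 0.0215/(0.0629 + 0.0215) = 0.297 nmol·min⁻¹.

0.297 nmol·min⁻¹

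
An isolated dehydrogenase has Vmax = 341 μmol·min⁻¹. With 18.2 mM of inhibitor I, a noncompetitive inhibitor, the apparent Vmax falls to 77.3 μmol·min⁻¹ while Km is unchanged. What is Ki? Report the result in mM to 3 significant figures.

5.34 mM

Noncompetitive: Vmax,app = Vmax/α with α = 1 + [I]/Ki.
α = Vmax/Vmax,app = 341/77.3 = 4.411.
Since α = 1 + [I]/Ki, [I]/Ki = 4.411 − 1 = 3.411 and Ki = 18.2/3.411 = 5.34 mM.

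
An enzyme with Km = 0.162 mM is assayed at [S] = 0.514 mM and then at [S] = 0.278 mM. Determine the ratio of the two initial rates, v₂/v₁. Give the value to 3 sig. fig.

Since Vmax cancels, v₂/v₁ = [S]₂(Km+[S]₁) / [S]₁(Km+[S]₂).
= 0.278×(0.162+0.514) / (0.514×(0.162+0.278)) = 0.1879/0.2262 = 0.831.

0.831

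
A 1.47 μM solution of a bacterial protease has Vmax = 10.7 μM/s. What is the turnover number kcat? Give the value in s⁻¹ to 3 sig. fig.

7.28 s⁻¹

kcat = Vmax/[E]total = 10.7 μM/s / 1.47 μM = 7.28 s⁻¹.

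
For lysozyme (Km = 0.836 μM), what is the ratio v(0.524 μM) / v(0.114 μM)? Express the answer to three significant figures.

3.21

Since Vmax cancels, v₂/v₁ = [S]₂(Km+[S]₁) / [S]₁(Km+[S]₂).
= 0.524×(0.836+0.114) / (0.114×(0.836+0.524)) = 0.4978/0.1550 = 3.21.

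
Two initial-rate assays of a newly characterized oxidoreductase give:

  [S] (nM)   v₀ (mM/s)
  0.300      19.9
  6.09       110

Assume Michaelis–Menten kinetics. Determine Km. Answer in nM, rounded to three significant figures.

From v = Vmax[S]/(Km+[S]), each point gives Vmax = v(Km+[S])/[S].
Equating: 19.9(Km+0.300)/0.300 = 110(Km+6.09)/6.09.
66.33·Km + 19.9 = 18.06·Km + 110, so (66.33 − 18.06)·Km = 110 − 19.9.
Km = 90.10/48.27 = 1.87 nM; then Vmax = 19.9(1.87+0.300)/0.300 = 144 mM/s.

1.87 nM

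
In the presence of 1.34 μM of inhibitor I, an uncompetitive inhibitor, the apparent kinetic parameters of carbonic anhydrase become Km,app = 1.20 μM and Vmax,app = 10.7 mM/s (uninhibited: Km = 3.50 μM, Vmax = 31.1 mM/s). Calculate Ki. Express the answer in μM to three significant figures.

Uncompetitive: Vmax,app = Vmax/α (and Km,app = Km/α) with α = 1 + [I]/Ki.
α = Vmax/Vmax,app = 31.1/10.7 = 2.907.
Since α = 1 + [I]/Ki, [I]/Ki = 2.907 − 1 = 1.907 and Ki = 1.34/1.907 = 0.703 μM.

0.703 μM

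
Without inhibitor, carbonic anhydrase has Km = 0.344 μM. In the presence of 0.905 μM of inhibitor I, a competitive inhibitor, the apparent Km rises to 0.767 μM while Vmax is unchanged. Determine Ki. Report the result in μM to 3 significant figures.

0.736 μM

Competitive: Km,app = α·Km with α = 1 + [I]/Ki.
α = Km,app/Km = 0.767/0.344 = 2.230.
Since α = 1 + [I]/Ki, [I]/Ki = 2.230 − 1 = 1.230 and Ki = 0.905/1.230 = 0.736 μM.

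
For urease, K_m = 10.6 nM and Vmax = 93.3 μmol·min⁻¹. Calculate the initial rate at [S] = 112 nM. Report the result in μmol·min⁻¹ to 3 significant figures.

85.2 μmol·min⁻¹

v = Vmax·[S]/(Km + [S]) = 93.3 × 112 / (10.6 + 112)
  = 10450 / 122.6 = 85.2 μmol·min⁻¹.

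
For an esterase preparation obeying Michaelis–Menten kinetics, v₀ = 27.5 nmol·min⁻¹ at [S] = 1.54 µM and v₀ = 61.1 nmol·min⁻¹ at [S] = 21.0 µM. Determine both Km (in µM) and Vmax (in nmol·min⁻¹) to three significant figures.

From v = Vmax[S]/(Km+[S]), each point gives Vmax = v(Km+[S])/[S].
Equating: 27.5(Km+1.54)/1.54 = 61.1(Km+21.0)/21.0.
17.86·Km + 27.5 = 2.910·Km + 61.1, so (17.86 − 2.910)·Km = 61.1 − 27.5.
Km = 33.60/14.95 = 2.25 µM; then Vmax = 27.5(2.25+1.54)/1.54 = 67.6 nmol·min⁻¹.

Km = 2.25 µM; Vmax = 67.6 nmol·min⁻¹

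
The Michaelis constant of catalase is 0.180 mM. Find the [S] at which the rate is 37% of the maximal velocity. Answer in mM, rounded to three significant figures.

0.106 mM

v/Vmax = [S]/(Km+[S]) = 0.37, so [S] = Km·0.37/(1 − 0.37) = 0.180 × 0.5873.
[S] = 0.106 mM.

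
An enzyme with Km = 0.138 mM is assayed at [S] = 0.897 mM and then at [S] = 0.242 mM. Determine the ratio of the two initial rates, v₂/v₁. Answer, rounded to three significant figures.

0.735

The fractional saturations are [S]/(Km+[S]) = 0.897/1.035 = 0.8667 and 0.242/0.3800 = 0.6368.
v₂/v₁ is just their ratio: 0.6368/0.8667 = 0.735.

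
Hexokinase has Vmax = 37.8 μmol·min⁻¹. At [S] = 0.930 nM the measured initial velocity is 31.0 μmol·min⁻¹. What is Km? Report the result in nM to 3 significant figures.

From v = Vmax[S]/(Km+[S]), Km = [S](Vmax − v)/v.
Km = 0.930 × (37.8 − 31.0) / 31.0 = 6.324/31.0 = 0.204 nM.

0.204 nM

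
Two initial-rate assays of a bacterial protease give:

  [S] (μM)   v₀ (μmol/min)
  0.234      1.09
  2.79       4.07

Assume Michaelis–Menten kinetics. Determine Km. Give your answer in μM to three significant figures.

In reciprocal form, 1/v = (Km/Vmax)·(1/[S]) + 1/Vmax. The two points give (1/[S], 1/v) = (4.274, 0.9174) and (0.3584, 0.2457).
Slope = (0.9174 − 0.2457)/(4.274 − 0.3584) = 0.1716; intercept = 0.9174 − 0.1716×4.274 = 0.1842.
Vmax = 1/intercept = 5.43 μmol/min; Km = slope × Vmax = 0.1716 × 5.43 = 0.931 μM.

0.931 μM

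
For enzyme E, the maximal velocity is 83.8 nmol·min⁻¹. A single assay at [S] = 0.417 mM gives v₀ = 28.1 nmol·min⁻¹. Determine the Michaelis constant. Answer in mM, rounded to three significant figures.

From v = Vmax[S]/(Km+[S]), Km = [S](Vmax − v)/v.
Km = 0.417 × (83.8 − 28.1) / 28.1 = 23.23/28.1 = 0.827 mM.

0.827 mM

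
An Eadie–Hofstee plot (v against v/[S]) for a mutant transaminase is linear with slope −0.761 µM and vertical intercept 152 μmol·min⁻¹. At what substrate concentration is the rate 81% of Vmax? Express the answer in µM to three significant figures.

The Eadie–Hofstee slope gives Km = 0.761 µM (slope = −Km).
v/Vmax = [S]/(Km+[S]) = 0.81 ⇒ [S] = Km·0.81/(1−0.81) = 0.761 × 4.263 = 3.24 µM.

3.24 µM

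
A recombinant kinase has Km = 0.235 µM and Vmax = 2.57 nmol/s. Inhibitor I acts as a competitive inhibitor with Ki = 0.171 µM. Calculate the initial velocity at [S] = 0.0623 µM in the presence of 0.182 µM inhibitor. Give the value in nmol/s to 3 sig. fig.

α = 1 + [I]/Ki = 1 + 0.182/0.171 = 2.064.
For a competitive inhibitor, Vmax is unchanged and the apparent Km becomes α·Km: Km,app = 0.485 µM, Vmax,app = 2.57 nmol/s.
v = Vmax,app·[S]/(Km,app + [S]) = 2.57 × 0.0623/(0.485 + 0.0623) = 0.292 nmol/s.

0.292 nmol/s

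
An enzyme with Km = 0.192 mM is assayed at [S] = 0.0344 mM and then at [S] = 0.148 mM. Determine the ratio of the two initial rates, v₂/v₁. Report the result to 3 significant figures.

2.86

The fractional saturations are [S]/(Km+[S]) = 0.0344/0.2264 = 0.1519 and 0.148/0.3400 = 0.4353.
v₂/v₁ is just their ratio: 0.4353/0.1519 = 2.86.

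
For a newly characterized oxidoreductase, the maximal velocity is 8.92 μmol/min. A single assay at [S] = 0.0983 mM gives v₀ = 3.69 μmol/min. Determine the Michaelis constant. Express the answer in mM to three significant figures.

v/Vmax = 3.69/8.92 = 0.4137 = [S]/(Km+[S]).
So Km + [S] = [S]/0.4137 = 0.2376 mM, giving Km = 0.2376 − 0.0983 = 0.139 mM.

0.139 mM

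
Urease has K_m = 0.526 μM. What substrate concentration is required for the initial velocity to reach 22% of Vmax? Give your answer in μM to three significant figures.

v/Vmax = [S]/(Km+[S]) = 0.22, so [S] = Km·0.22/(1 − 0.22) = 0.526 × 0.2821.
[S] = 0.148 μM.

0.148 μM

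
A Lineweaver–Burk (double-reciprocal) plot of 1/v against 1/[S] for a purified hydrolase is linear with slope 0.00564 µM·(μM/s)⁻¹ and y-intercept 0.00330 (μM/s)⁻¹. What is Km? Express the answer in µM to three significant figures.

1.71 µM

y-intercept = 1/Vmax ⇒ Vmax = 303 μM/s; slope = Km/Vmax ⇒ Km = slope × Vmax.
Km = 0.00564 × 303 = 1.71 µM.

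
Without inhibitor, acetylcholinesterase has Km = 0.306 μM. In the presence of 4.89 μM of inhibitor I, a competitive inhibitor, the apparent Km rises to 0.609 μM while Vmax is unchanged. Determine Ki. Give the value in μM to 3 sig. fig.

Competitive: Km,app = α·Km with α = 1 + [I]/Ki.
α = Km,app/Km = 0.609/0.306 = 1.990.
Ki = [I]/(α − 1) = 4.89/0.9902 = 4.94 μM.

4.94 μM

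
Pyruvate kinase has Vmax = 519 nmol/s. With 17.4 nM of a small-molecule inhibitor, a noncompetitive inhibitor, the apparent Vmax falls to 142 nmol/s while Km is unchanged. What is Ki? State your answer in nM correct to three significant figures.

Noncompetitive: Vmax,app = Vmax/α with α = 1 + [I]/Ki.
α = Vmax/Vmax,app = 519/142 = 3.655.
Ki = [I]/(α − 1) = 17.4/2.655 = 6.55 nM.

6.55 nM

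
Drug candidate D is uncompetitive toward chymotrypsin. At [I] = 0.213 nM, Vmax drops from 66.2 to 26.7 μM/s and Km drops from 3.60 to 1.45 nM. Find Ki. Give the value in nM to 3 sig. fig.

Uncompetitive: Vmax,app = Vmax/α (and Km,app = Km/α) with α = 1 + [I]/Ki.
α = Vmax/Vmax,app = 66.2/26.7 = 2.479.
Since α = 1 + [I]/Ki, [I]/Ki = 2.479 − 1 = 1.479 and Ki = 0.213/1.479 = 0.144 nM.

0.144 nM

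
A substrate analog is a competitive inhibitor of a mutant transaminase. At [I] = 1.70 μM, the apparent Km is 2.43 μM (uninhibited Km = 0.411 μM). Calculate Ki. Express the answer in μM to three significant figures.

0.346 μM

Competitive: Km,app = α·Km with α = 1 + [I]/Ki.
α = Km,app/Km = 2.43/0.411 = 5.912.
Since α = 1 + [I]/Ki, [I]/Ki = 5.912 − 1 = 4.912 and Ki = 1.70/4.912 = 0.346 μM.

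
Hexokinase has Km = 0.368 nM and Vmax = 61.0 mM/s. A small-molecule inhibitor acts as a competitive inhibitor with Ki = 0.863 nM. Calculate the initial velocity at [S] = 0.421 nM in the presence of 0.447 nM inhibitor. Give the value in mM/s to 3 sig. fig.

26.2 mM/s

With α = 1 + [I]/Ki = 1 + 0.447/0.863 = 1.518, the competitive rate law is v = Vmax[S] / (αKm + [S]).
v = 61.0×0.421 / (1.518×0.368 + 0.421) = 25.68/0.9796 = 26.2 mM/s.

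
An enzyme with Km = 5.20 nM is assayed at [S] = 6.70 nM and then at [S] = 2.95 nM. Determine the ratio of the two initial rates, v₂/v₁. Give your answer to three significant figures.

0.643

Since Vmax cancels, v₂/v₁ = [S]₂(Km+[S]₁) / [S]₁(Km+[S]₂).
= 2.95×(5.20+6.70) / (6.70×(5.20+2.95)) = 35.11/54.60 = 0.643.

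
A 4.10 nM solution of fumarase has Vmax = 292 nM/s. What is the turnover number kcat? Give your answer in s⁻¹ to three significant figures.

71.2 s⁻¹

kcat = Vmax/[E]total = 292 nM/s / 4.10 nM = 71.2 s⁻¹.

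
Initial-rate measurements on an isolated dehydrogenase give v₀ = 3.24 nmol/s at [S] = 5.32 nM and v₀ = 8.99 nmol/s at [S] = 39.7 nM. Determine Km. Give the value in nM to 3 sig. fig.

15.0 nM

In reciprocal form, 1/v = (Km/Vmax)·(1/[S]) + 1/Vmax. The two points give (1/[S], 1/v) = (0.1880, 0.3086) and (0.02519, 0.1112).
Slope = (0.3086 − 0.1112)/(0.1880 − 0.02519) = 1.213; intercept = 0.3086 − 1.213×0.1880 = 0.08069.
Vmax = 1/intercept = 12.4 nmol/s; Km = slope × Vmax = 1.213 × 12.4 = 15.0 nM.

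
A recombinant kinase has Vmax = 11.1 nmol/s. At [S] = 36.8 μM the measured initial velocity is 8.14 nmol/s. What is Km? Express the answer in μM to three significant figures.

13.4 μM

From v = Vmax[S]/(Km+[S]), Km = [S](Vmax − v)/v.
Km = 36.8 × (11.1 − 8.14) / 8.14 = 108.9/8.14 = 13.4 μM.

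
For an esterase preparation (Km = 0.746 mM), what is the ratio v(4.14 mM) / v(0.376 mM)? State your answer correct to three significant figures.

2.53

Since Vmax cancels, v₂/v₁ = [S]₂(Km+[S]₁) / [S]₁(Km+[S]₂).
= 4.14×(0.746+0.376) / (0.376×(0.746+4.14)) = 4.645/1.837 = 2.53.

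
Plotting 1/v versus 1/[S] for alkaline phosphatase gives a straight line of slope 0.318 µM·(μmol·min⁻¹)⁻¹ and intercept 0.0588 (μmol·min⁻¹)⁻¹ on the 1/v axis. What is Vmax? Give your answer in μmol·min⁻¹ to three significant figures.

17.0 μmol·min⁻¹

The y-intercept of a Lineweaver–Burk plot equals 1/Vmax, so Vmax = 1/0.0588 = 17.0 μmol·min⁻¹.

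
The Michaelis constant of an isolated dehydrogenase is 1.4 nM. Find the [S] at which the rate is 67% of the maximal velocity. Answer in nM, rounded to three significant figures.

v/Vmax = [S]/(Km+[S]) = 0.67, so [S] = Km·0.67/(1 − 0.67) = 1.4 × 2.030.
[S] = 2.84 nM.

2.84 nM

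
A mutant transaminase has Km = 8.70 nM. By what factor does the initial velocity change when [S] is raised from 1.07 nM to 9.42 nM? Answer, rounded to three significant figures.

The fractional saturations are [S]/(Km+[S]) = 1.07/9.770 = 0.1095 and 9.42/18.12 = 0.5199.
v₂/v₁ is just their ratio: 0.5199/0.1095 = 4.75.

4.75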